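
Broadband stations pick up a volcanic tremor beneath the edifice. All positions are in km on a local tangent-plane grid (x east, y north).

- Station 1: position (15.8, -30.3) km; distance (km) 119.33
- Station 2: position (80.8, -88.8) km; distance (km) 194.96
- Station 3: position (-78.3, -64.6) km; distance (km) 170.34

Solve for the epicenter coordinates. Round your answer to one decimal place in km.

-2.0 km east, 87.7 km north

Circle about each station: (x − 15.8)² + (y + 30.3)² = 119.33²; (x − 80.8)² + (y + 88.8)² = 194.96²; (x + 78.3)² + (y + 64.6)² = 170.34².
Subtracting the Station 1 equation from the Station 2 and Station 3 equations removes the quadratic terms:
130.0 x − 117.0 y = -10523.40
-188.2 x − 68.6 y = -5639.75
Solving the 2×2 system: x ≈ -2.0, y ≈ 87.7 km.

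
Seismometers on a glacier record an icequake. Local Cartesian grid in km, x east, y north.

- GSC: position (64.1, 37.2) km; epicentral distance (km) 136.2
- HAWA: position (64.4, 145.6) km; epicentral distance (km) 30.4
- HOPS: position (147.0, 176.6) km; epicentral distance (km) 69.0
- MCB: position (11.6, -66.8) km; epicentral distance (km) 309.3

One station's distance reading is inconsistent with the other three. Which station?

Solve using three stations at a time. Using GSC, HAWA, HOPS (subtract circle equations pairwise → linear system) gives (x, y) ≈ (78.1, 172.7).
Distances from that point to each station vs reported:
  GSC: calculated 136.2 vs reported 136.2 → residual 0.0 km
  HAWA: calculated 30.3 vs reported 30.4 → residual 0.1 km
  HOPS: calculated 69.0 vs reported 69.0 → residual 0.0 km
  MCB: calculated 248.5 vs reported 309.3 → residual 60.8 km
GSC, HAWA, HOPS are mutually consistent (residuals ≈ 0); MCB is off by 60.8 km.

MCB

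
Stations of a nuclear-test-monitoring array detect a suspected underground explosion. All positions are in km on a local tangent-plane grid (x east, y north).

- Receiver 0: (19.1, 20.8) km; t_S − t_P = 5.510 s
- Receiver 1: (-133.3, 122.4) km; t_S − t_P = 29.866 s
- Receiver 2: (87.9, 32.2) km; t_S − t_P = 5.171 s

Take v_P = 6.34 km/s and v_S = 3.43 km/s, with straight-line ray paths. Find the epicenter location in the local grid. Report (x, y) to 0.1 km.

Distance from S−P lag: d = Δt · v_P v_S / (v_P − v_S) = Δt · (6.34·3.43)/(6.34−3.43) ≈ 7.4729·Δt.
So d_Receiver 0 = 41.18, d_Receiver 1 = 223.19, d_Receiver 2 = 38.64 km.
Circle about each station: (x − 19.1)² + (y − 20.8)² = 41.18²; (x + 133.3)² + (y − 122.4)² = 223.19²; (x − 87.9)² + (y − 32.2)² = 38.64².
Subtracting the Receiver 0 equation from the Receiver 1 and Receiver 2 equations removes the quadratic terms:
-304.8 x + 203.2 y = -16164.78
137.6 x + 22.8 y = 8168.54
Solving the 2×2 system: x ≈ 58.1, y ≈ 7.6 km.
Check against Receiver 0 (with the unrounded x, y): √((x − 19.1)²+(y − 20.8)²) = 41.18 ≈ 41.18 km. ✓

x ≈ 58.1 km, y ≈ 7.6 km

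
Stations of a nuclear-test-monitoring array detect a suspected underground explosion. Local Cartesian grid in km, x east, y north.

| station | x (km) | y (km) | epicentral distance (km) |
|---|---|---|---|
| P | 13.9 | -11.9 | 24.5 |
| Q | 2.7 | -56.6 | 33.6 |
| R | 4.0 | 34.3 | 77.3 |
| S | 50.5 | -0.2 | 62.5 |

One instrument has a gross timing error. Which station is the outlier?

R

Solve using three stations at a time. Using P, Q, S (subtract circle equations pairwise → linear system) gives (x, y) ≈ (-7.1, -24.5).
Distances from that point to each station vs reported:
  P: calculated 24.5 vs reported 24.5 → residual 0.0 km
  Q: calculated 33.6 vs reported 33.6 → residual 0.0 km
  R: calculated 59.8 vs reported 77.3 → residual 17.5 km
  S: calculated 62.5 vs reported 62.5 → residual 0.0 km
P, Q, S are mutually consistent (residuals ≈ 0); R is off by 17.5 km.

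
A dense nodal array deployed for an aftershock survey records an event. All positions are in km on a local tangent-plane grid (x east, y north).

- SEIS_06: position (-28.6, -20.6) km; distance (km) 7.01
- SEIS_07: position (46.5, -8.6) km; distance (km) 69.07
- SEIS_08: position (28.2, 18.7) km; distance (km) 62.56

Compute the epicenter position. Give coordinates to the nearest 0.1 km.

-21.8 km east, -18.9 km north

Circle about each station: (x + 28.6)² + (y + 20.6)² = 7.01²; (x − 46.5)² + (y + 8.6)² = 69.07²; (x − 28.2)² + (y − 18.7)² = 62.56².
Subtracting the SEIS_06 equation from the SEIS_07 and SEIS_08 equations removes the quadratic terms:
150.2 x + 24.0 y = -3727.63
113.6 x + 78.6 y = -3962.00
Solving the 2×2 system: x ≈ -21.8, y ≈ -18.9 km.
Check against SEIS_06 (with the unrounded x, y): √((x + 28.6)²+(y + 20.6)²) = 7.01 ≈ 7.01 km. ✓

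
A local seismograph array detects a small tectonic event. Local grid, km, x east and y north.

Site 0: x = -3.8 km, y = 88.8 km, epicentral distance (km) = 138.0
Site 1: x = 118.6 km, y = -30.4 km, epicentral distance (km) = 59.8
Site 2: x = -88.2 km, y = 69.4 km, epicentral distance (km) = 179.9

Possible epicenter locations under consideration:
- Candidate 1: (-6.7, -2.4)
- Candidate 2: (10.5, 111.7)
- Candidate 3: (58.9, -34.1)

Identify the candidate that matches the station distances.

For each candidate, compare |candidate − station| to the reported distance:
Candidate 1: residuals Site 0 46.8, Site 1 68.6, Site 2 71.3 → max 71.3 km
Candidate 2: residuals Site 0 111.0, Site 1 118.7, Site 2 72.5 → max 118.7 km
Candidate 3: residuals Site 0 0.0, Site 1 0.0, Site 2 0.0 → max 0.0 km
Only Candidate 3 has all residuals ≈ 0.

Candidate 3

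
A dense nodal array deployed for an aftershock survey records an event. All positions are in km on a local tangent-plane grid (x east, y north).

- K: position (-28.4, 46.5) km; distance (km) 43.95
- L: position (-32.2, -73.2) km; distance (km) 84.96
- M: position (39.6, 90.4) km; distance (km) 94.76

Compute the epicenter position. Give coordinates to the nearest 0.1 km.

(-7.2, 8.0)

Circle about each station: (x + 28.4)² + (y − 46.5)² = 43.95²; (x + 32.2)² + (y + 73.2)² = 84.96²; (x − 39.6)² + (y − 90.4)² = 94.76².
Subtracting the K equation from the L and M equations removes the quadratic terms:
-7.6 x − 239.4 y = -1860.33
136.0 x + 87.8 y = -276.35
Solving the 2×2 system: x ≈ -7.2, y ≈ 8.0 km.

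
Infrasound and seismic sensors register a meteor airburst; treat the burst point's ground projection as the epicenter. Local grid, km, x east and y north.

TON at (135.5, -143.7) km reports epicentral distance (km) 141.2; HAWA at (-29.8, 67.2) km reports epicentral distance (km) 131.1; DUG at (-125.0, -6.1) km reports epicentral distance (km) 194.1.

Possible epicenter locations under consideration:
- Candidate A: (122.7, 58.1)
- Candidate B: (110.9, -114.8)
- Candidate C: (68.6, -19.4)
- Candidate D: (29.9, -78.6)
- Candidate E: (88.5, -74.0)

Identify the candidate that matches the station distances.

Candidate C

For each candidate, compare |candidate − station| to the reported distance:
Candidate A: residuals TON 61.0, HAWA 21.7, DUG 61.8 → max 61.8 km
Candidate B: residuals TON 103.2, HAWA 98.9, DUG 65.6 → max 103.2 km
Candidate C: residuals TON 0.0, HAWA 0.0, DUG 0.0 → max 0.0 km
Candidate D: residuals TON 17.1, HAWA 26.4, DUG 23.1 → max 26.4 km
Candidate E: residuals TON 57.1, HAWA 53.1, DUG 29.9 → max 57.1 km
Only Candidate C has all residuals ≈ 0.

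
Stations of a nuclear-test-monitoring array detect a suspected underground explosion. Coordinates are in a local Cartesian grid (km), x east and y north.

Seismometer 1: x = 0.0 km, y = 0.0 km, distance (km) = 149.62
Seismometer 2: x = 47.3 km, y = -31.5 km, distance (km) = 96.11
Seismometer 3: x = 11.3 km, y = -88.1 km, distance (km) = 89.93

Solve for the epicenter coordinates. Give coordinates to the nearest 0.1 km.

Circle about each station: x² + y² = 149.62²; (x − 47.3)² + (y + 31.5)² = 96.11²; (x − 11.3)² + (y + 88.1)² = 89.93².
Subtracting the Seismometer 1 equation from the Seismometer 2 and Seismometer 3 equations removes the quadratic terms:
94.6 x − 63.0 y = 16378.55
22.6 x − 176.2 y = 22188.04
Solving the 2×2 system: x ≈ 97.6, y ≈ -113.4 km.

(97.6, -113.4)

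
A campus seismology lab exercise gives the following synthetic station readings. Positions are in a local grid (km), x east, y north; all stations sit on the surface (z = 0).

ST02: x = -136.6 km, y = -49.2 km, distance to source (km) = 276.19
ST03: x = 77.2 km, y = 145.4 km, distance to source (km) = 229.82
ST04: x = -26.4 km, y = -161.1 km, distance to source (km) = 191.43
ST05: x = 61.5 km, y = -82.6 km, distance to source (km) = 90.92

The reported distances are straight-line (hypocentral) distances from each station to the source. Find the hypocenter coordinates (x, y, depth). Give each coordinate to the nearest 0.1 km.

Each station gives a sphere (x−x_i)² + (y−y_i)² + z² = d_i² (stations at z=0).
Subtracting the ST02 sphere from ST03 and ST04: z² cancels, leaving linear equations in x and y:
427.6 x + 389.2 y = 29484.48
220.4 x − 223.8 y = 45205.44
Solving: x ≈ 133.310, y ≈ -70.706 km (keep extra digits for the depth step; rounded: 133.3, -70.7).
Then from the ST02 sphere: z² = 276.19² − (x + 136.6)² − (y + 49.2)² with x = 133.310, y = -70.706, so z ≈ 54.470 ≈ 54.5 km.
Check against ST05 (with the unrounded solution): distance 90.91 ≈ 90.92 km. ✓

x ≈ 133.3 km, y ≈ -70.7 km, depth ≈ 54.5 km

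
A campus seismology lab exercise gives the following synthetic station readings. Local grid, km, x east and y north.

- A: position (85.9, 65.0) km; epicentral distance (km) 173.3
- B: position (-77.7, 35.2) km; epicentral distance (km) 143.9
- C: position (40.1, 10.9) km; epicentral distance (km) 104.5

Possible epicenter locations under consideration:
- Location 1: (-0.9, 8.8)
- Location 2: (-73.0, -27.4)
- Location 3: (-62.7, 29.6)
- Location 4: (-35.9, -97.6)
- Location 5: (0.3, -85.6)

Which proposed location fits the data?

Location 5

For each candidate, compare |candidate − station| to the reported distance:
Location 1: residuals A 69.9, B 62.7, C 63.4 → max 69.9 km
Location 2: residuals A 10.5, B 81.1, C 14.9 → max 81.1 km
Location 3: residuals A 20.5, B 127.9, C 0.0 → max 127.9 km
Location 4: residuals A 29.9, B 4.7, C 28.0 → max 29.9 km
Location 5: residuals A 0.1, B 0.1, C 0.1 → max 0.1 km
Only Location 5 has all residuals ≈ 0.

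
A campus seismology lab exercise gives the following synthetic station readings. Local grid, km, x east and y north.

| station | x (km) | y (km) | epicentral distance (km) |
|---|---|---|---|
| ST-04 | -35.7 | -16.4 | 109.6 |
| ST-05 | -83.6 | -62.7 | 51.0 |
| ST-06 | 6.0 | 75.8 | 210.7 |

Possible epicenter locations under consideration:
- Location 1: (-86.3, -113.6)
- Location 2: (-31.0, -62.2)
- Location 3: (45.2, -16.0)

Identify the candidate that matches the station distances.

For each candidate, compare |candidate − station| to the reported distance:
Location 1: residuals ST-04 0.0, ST-05 0.0, ST-06 0.0 → max 0.0 km
Location 2: residuals ST-04 63.6, ST-05 1.6, ST-06 67.8 → max 67.8 km
Location 3: residuals ST-04 28.7, ST-05 86.0, ST-06 110.9 → max 110.9 km
Only Location 1 has all residuals ≈ 0.

Location 1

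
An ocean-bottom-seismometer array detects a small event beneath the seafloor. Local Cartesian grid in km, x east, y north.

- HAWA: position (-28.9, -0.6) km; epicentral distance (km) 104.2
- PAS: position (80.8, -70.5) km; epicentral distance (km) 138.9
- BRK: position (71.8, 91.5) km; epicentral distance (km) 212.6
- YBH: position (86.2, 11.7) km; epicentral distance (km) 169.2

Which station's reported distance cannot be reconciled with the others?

Solve using three stations at a time. Using PAS, BRK, YBH (subtract circle equations pairwise → linear system) gives (x, y) ≈ (-57.8, -76.9).
Distances from that point to each station vs reported:
  HAWA: calculated 81.6 vs reported 104.2 → residual 22.6 km
  PAS: calculated 138.7 vs reported 138.9 → residual 0.2 km
  BRK: calculated 212.5 vs reported 212.6 → residual 0.1 km
  YBH: calculated 169.1 vs reported 169.2 → residual 0.1 km
PAS, BRK, YBH are mutually consistent (residuals ≈ 0); HAWA is off by 22.6 km.

HAWA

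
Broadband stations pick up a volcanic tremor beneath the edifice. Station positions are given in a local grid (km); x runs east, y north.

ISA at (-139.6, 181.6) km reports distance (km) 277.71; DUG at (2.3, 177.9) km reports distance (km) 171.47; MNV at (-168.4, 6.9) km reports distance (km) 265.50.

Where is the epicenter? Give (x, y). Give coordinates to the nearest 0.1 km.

Circle about each station: (x + 139.6)² + (y − 181.6)² = 277.71²; (x − 2.3)² + (y − 177.9)² = 171.47²; (x + 168.4)² + (y − 6.9)² = 265.50².
Subtracting the ISA equation from the DUG and MNV equations removes the quadratic terms:
283.8 x − 7.4 y = 26907.86
-57.6 x − 349.4 y = -17427.96
Solving the 2×2 system: x ≈ 95.7, y ≈ 34.1 km.

(95.7, 34.1)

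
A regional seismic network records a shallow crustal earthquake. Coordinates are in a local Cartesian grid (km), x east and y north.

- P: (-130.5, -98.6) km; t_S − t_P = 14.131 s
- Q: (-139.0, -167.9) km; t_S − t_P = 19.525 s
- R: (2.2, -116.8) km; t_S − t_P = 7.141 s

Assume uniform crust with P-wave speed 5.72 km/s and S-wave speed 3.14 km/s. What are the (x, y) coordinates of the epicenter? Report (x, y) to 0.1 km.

-33.5 km east, -82.2 km north

Distance from S−P lag: d = Δt · v_P v_S / (v_P − v_S) = Δt · (5.72·3.14)/(5.72−3.14) ≈ 6.9616·Δt.
So d_P = 98.37, d_Q = 135.92, d_R = 49.71 km.
Circle about each station: (x + 130.5)² + (y + 98.6)² = 98.37²; (x + 139.0)² + (y + 167.9)² = 135.92²; (x − 2.2)² + (y + 116.8)² = 49.71².
Subtracting the P equation from the Q and R equations removes the quadratic terms:
-17.0 x − 138.6 y = 11961.61
265.4 x − 36.4 y = -5899.56
Solving the 2×2 system: x ≈ -33.5, y ≈ -82.2 km.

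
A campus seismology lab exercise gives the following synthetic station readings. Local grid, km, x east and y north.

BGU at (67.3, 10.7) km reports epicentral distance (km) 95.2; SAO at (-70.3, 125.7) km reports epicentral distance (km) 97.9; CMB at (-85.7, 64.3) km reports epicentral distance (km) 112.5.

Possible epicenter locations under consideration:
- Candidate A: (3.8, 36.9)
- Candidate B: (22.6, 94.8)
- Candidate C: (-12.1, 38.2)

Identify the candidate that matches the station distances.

Candidate B

For each candidate, compare |candidate − station| to the reported distance:
Candidate A: residuals BGU 26.5, SAO 17.8, CMB 18.9 → max 26.5 km
Candidate B: residuals BGU 0.0, SAO 0.0, CMB 0.0 → max 0.0 km
Candidate C: residuals BGU 11.2, SAO 7.2, CMB 34.4 → max 34.4 km
Only Candidate B has all residuals ≈ 0.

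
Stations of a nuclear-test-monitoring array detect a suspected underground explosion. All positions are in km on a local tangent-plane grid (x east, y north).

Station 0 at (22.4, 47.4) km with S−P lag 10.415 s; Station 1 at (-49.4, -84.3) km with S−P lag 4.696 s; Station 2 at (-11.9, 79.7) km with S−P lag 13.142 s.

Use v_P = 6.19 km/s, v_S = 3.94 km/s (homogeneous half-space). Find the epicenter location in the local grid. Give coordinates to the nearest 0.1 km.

-3.4 km east, -62.5 km north

Distance from S−P lag: d = Δt · v_P v_S / (v_P − v_S) = Δt · (6.19·3.94)/(6.19−3.94) ≈ 10.8394·Δt.
So d_Station 0 = 112.89, d_Station 1 = 50.90, d_Station 2 = 142.45 km.
Circle about each station: (x − 22.4)² + (y − 47.4)² = 112.89²; (x + 49.4)² + (y + 84.3)² = 50.90²; (x + 11.9)² + (y − 79.7)² = 142.45².
Subtracting the Station 0 equation from the Station 1 and Station 2 equations removes the quadratic terms:
-143.6 x − 263.4 y = 16951.67
-68.6 x + 64.6 y = -3802.67
Solving the 2×2 system: x ≈ -3.4, y ≈ -62.5 km.
Check against Station 0 (with the unrounded x, y): √((x − 22.4)²+(y − 47.4)²) = 112.89 ≈ 112.89 km. ✓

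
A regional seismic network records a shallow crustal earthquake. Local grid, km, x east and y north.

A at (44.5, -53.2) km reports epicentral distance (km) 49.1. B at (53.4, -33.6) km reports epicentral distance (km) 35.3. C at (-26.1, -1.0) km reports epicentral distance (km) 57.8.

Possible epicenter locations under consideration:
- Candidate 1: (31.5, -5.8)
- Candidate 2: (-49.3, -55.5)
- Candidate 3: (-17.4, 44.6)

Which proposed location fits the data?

For each candidate, compare |candidate − station| to the reported distance:
Candidate 1: residuals A 0.1, B 0.1, C 0.0 → max 0.1 km
Candidate 2: residuals A 44.7, B 69.7, C 1.4 → max 69.7 km
Candidate 3: residuals A 66.6, B 70.2, C 11.4 → max 70.2 km
Only Candidate 1 has all residuals ≈ 0.

Candidate 1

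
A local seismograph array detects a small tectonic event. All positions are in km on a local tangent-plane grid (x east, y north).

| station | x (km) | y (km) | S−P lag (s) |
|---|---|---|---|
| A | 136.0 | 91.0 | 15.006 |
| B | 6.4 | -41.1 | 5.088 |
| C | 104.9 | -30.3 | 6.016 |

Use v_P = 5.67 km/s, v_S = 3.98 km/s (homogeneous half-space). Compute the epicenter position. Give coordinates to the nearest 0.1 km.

Distance from S−P lag: d = Δt · v_P v_S / (v_P − v_S) = Δt · (5.67·3.98)/(5.67−3.98) ≈ 13.3530·Δt.
So d_A = 200.38, d_B = 67.94, d_C = 80.33 km.
Circle about each station: (x − 136.0)² + (y − 91.0)² = 200.38²; (x − 6.4)² + (y + 41.1)² = 67.94²; (x − 104.9)² + (y + 30.3)² = 80.33².
Subtracting the A equation from the B and C equations removes the quadratic terms:
-259.2 x − 264.2 y = 10489.47
-62.2 x − 242.6 y = 18844.34
Solving the 2×2 system: x ≈ 52.4, y ≈ -91.1 km.
Check against A (with the unrounded x, y): √((x − 136.0)²+(y − 91.0)²) = 200.38 ≈ 200.38 km. ✓

52.4 km east, -91.1 km north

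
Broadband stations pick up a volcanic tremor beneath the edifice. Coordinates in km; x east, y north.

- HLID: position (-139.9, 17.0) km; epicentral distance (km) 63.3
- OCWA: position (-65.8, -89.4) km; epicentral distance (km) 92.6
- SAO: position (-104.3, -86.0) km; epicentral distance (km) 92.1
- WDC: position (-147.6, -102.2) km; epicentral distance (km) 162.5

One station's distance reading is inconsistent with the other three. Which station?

WDC

Solve using three stations at a time. Using HLID, OCWA, SAO (subtract circle equations pairwise → linear system) gives (x, y) ≈ (-78.3, 2.4).
Distances from that point to each station vs reported:
  HLID: calculated 63.3 vs reported 63.3 → residual 0.0 km
  OCWA: calculated 92.6 vs reported 92.6 → residual 0.0 km
  SAO: calculated 92.1 vs reported 92.1 → residual 0.0 km
  WDC: calculated 125.4 vs reported 162.5 → residual 37.1 km
HLID, OCWA, SAO are mutually consistent (residuals ≈ 0); WDC is off by 37.1 km.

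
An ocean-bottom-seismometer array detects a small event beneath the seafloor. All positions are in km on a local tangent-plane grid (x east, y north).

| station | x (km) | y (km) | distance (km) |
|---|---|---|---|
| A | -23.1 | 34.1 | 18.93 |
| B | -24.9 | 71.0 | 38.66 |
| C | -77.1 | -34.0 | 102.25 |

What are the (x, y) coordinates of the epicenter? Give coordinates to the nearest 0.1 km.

Circle about each station: (x + 23.1)² + (y − 34.1)² = 18.93²; (x + 24.9)² + (y − 71.0)² = 38.66²; (x + 77.1)² + (y + 34.0)² = 102.25².
Subtracting the A equation from the B and C equations removes the quadratic terms:
-3.6 x + 73.8 y = 2828.34
-108.0 x − 136.2 y = -4692.73
Solving the 2×2 system: x ≈ -4.6, y ≈ 38.1 km.
Check against A (with the unrounded x, y): √((x + 23.1)²+(y − 34.1)²) = 18.93 ≈ 18.93 km. ✓

(-4.6, 38.1)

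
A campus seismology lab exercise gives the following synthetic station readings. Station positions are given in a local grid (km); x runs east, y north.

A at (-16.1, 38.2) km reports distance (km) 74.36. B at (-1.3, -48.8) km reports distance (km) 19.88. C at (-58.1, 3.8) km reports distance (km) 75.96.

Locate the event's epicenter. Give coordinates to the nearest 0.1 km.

x ≈ 9.0 km, y ≈ -31.8 km

Circle about each station: (x + 16.1)² + (y − 38.2)² = 74.36²; (x + 1.3)² + (y + 48.8)² = 19.88²; (x + 58.1)² + (y − 3.8)² = 75.96².
Subtracting the A equation from the B and C equations removes the quadratic terms:
29.6 x − 174.0 y = 5798.88
-84.0 x − 68.8 y = 1431.09
Solving the 2×2 system: x ≈ 9.0, y ≈ -31.8 km.
Check against A (with the unrounded x, y): √((x + 16.1)²+(y − 38.2)²) = 74.36 ≈ 74.36 km. ✓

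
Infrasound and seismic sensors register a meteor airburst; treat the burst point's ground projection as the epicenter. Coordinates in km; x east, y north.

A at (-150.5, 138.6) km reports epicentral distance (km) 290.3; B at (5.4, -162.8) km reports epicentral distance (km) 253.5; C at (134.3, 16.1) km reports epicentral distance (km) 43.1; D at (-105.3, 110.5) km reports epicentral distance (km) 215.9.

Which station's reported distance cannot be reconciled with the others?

D

Solve using three stations at a time. Using A, B, C (subtract circle equations pairwise → linear system) gives (x, y) ≈ (128.6, 58.7).
Distances from that point to each station vs reported:
  A: calculated 290.3 vs reported 290.3 → residual 0.0 km
  B: calculated 253.5 vs reported 253.5 → residual 0.0 km
  C: calculated 43.0 vs reported 43.1 → residual 0.1 km
  D: calculated 239.5 vs reported 215.9 → residual 23.6 km
A, B, C are mutually consistent (residuals ≈ 0); D is off by 23.6 km.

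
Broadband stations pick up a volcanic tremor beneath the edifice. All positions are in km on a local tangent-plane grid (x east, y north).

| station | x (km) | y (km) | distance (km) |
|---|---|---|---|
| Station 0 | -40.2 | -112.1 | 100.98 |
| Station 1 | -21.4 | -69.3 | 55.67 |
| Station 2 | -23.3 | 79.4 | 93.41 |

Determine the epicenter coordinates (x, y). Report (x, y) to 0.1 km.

x ≈ -17.1 km, y ≈ -13.8 km

Circle about each station: (x + 40.2)² + (y + 112.1)² = 100.98²; (x + 21.4)² + (y + 69.3)² = 55.67²; (x + 23.3)² + (y − 79.4)² = 93.41².
Subtracting pairs of circle equations eliminates x²+y² and gives linear equations (the radical axes):
37.6 x + 85.6 y = -1824.19
33.8 x + 383.0 y = -5863.67
Solving the 2×2 system: x ≈ -17.1, y ≈ -13.8 km.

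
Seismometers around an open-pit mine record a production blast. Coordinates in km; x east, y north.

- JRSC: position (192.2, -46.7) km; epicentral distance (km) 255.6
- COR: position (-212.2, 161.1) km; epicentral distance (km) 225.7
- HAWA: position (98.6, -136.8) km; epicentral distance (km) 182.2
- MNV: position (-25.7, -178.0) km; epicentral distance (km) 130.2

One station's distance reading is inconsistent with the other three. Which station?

COR

Solve using three stations at a time. Using JRSC, HAWA, MNV (subtract circle equations pairwise → linear system) gives (x, y) ≈ (-63.5, -53.1).
Distances from that point to each station vs reported:
  JRSC: calculated 255.7 vs reported 255.6 → residual 0.1 km
  COR: calculated 260.8 vs reported 225.7 → residual 35.1 km
  HAWA: calculated 182.4 vs reported 182.2 → residual 0.2 km
  MNV: calculated 130.5 vs reported 130.2 → residual 0.3 km
JRSC, HAWA, MNV are mutually consistent (residuals ≈ 0); COR is off by 35.1 km.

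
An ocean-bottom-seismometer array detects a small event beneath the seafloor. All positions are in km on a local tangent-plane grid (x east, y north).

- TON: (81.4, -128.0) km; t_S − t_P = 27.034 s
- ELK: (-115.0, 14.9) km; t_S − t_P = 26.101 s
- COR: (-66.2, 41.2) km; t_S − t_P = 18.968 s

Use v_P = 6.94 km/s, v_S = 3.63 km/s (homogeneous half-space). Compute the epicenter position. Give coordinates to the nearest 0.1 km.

(73.5, 77.6)

Distance from S−P lag: d = Δt · v_P v_S / (v_P − v_S) = Δt · (6.94·3.63)/(6.94−3.63) ≈ 7.6109·Δt.
So d_TON = 205.75, d_ELK = 198.65, d_COR = 144.36 km.
Circle about each station: (x − 81.4)² + (y + 128.0)² = 205.75²; (x + 115.0)² + (y − 14.9)² = 198.65²; (x + 66.2)² + (y − 41.2)² = 144.36².
Subtracting the TON equation from the ELK and COR equations removes the quadratic terms:
-392.8 x + 285.8 y = -6691.71
-295.2 x + 338.4 y = 4563.17
Solving the 2×2 system: x ≈ 73.5, y ≈ 77.6 km.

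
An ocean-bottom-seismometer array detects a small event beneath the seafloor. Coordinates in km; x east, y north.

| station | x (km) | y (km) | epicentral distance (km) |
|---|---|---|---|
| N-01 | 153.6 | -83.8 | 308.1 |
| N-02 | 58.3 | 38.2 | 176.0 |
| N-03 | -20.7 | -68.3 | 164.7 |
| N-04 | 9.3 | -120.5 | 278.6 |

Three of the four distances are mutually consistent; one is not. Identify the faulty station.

Solve using three stations at a time. Using N-01, N-02, N-03 (subtract circle equations pairwise → linear system) gives (x, y) ≈ (-115.4, 66.4).
Distances from that point to each station vs reported:
  N-01: calculated 308.1 vs reported 308.1 → residual 0.0 km
  N-02: calculated 175.9 vs reported 176.0 → residual 0.1 km
  N-03: calculated 164.6 vs reported 164.7 → residual 0.1 km
  N-04: calculated 224.7 vs reported 278.6 → residual 53.9 km
N-01, N-02, N-03 are mutually consistent (residuals ≈ 0); N-04 is off by 53.9 km.

N-04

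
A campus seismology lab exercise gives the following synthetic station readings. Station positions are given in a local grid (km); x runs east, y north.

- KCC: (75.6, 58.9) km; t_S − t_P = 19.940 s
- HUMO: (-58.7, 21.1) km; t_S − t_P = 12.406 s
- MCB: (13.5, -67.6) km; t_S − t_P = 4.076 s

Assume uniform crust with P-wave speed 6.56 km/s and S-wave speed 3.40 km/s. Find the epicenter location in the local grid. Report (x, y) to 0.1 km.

Distance from S−P lag: d = Δt · v_P v_S / (v_P − v_S) = Δt · (6.56·3.40)/(6.56−3.40) ≈ 7.0582·Δt.
So d_KCC = 140.74, d_HUMO = 87.56, d_MCB = 28.77 km.
Circle about each station: (x − 75.6)² + (y − 58.9)² = 140.74²; (x + 58.7)² + (y − 21.1)² = 87.56²; (x − 13.5)² + (y + 67.6)² = 28.77².
Subtracting pairs of circle equations eliminates x²+y² and gives linear equations (the radical axes):
-268.6 x − 75.6 y = 6847.32
-124.2 x − 253.0 y = 14547.47
Solving the 2×2 system: x ≈ -10.8, y ≈ -52.2 km.

x ≈ -10.8 km, y ≈ -52.2 km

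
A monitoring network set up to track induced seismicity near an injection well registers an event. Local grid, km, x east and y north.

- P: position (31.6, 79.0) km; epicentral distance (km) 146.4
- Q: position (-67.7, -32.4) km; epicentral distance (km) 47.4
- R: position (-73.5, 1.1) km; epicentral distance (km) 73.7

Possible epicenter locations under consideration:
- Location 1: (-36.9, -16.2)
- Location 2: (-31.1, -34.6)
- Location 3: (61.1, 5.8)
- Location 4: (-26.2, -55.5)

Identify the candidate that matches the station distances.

For each candidate, compare |candidate − station| to the reported distance:
Location 1: residuals P 29.1, Q 12.6, R 33.2 → max 33.2 km
Location 2: residuals P 16.6, Q 10.7, R 18.3 → max 18.3 km
Location 3: residuals P 67.5, Q 86.9, R 61.0 → max 86.9 km
Location 4: residuals P 0.0, Q 0.1, R 0.1 → max 0.1 km
Only Location 4 has all residuals ≈ 0.

Location 4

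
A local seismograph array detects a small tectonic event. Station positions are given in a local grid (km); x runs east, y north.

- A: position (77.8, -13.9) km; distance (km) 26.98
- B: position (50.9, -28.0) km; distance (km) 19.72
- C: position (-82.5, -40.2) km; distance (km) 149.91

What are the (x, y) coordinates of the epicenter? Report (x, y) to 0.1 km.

Circle about each station: (x − 77.8)² + (y + 13.9)² = 26.98²; (x − 50.9)² + (y + 28.0)² = 19.72²; (x + 82.5)² + (y + 40.2)² = 149.91².
Subtracting the A equation from the B and C equations removes the quadratic terms:
-53.8 x − 28.2 y = -2532.20
-320.6 x − 52.6 y = -19568.85
Solving the 2×2 system: x ≈ 67.4, y ≈ -38.8 km.

67.4 km east, -38.8 km north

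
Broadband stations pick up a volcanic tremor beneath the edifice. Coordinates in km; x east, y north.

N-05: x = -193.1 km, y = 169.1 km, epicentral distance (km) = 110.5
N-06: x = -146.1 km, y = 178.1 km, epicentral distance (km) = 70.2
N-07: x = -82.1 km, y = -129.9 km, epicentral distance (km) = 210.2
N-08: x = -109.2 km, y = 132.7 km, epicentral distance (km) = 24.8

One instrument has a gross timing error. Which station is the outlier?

Solve using three stations at a time. Using N-05, N-06, N-08 (subtract circle equations pairwise → linear system) gives (x, y) ≈ (-86.0, 141.7).
Distances from that point to each station vs reported:
  N-05: calculated 110.5 vs reported 110.5 → residual 0.0 km
  N-06: calculated 70.2 vs reported 70.2 → residual 0.0 km
  N-07: calculated 271.7 vs reported 210.2 → residual 61.5 km
  N-08: calculated 24.9 vs reported 24.8 → residual 0.1 km
N-05, N-06, N-08 are mutually consistent (residuals ≈ 0); N-07 is off by 61.5 km.

N-07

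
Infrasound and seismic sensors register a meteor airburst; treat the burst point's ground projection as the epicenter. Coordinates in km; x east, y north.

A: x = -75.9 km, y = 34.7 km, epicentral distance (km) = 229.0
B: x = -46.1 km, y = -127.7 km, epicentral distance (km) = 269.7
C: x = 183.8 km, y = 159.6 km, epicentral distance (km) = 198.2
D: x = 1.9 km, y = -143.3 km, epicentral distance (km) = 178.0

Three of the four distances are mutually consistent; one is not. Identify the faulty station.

B

Solve using three stations at a time. Using A, C, D (subtract circle equations pairwise → linear system) gives (x, y) ≈ (142.4, -34.2).
Distances from that point to each station vs reported:
  A: calculated 228.9 vs reported 229.0 → residual 0.1 km
  B: calculated 210.5 vs reported 269.7 → residual 59.2 km
  C: calculated 198.1 vs reported 198.2 → residual 0.1 km
  D: calculated 177.9 vs reported 178.0 → residual 0.1 km
A, C, D are mutually consistent (residuals ≈ 0); B is off by 59.2 km.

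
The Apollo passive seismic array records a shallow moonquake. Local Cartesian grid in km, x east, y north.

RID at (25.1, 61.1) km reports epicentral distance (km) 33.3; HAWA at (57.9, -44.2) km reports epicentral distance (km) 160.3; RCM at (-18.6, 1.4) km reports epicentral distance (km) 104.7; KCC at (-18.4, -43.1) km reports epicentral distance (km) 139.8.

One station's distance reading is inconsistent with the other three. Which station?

Solve using three stations at a time. Using RID, RCM, KCC (subtract circle equations pairwise → linear system) gives (x, y) ≈ (55.0, 75.9).
Distances from that point to each station vs reported:
  RID: calculated 33.3 vs reported 33.3 → residual 0.0 km
  HAWA: calculated 120.1 vs reported 160.3 → residual 40.2 km
  RCM: calculated 104.7 vs reported 104.7 → residual 0.0 km
  KCC: calculated 139.8 vs reported 139.8 → residual 0.0 km
RID, RCM, KCC are mutually consistent (residuals ≈ 0); HAWA is off by 40.2 km.

HAWA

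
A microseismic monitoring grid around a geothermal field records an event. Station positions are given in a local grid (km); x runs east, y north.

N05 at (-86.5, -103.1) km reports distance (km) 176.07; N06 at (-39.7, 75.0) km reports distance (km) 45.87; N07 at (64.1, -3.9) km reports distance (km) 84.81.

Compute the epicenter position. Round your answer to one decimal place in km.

Circle about each station: (x + 86.5)² + (y + 103.1)² = 176.07²; (x + 39.7)² + (y − 75.0)² = 45.87²; (x − 64.1)² + (y + 3.9)² = 84.81².
Subtracting pairs of circle equations eliminates x²+y² and gives linear equations (the radical axes):
93.6 x + 356.2 y = 17985.82
301.2 x + 198.4 y = 9820.07
Solving the 2×2 system: x ≈ -0.8, y ≈ 50.7 km.

x ≈ -0.8 km, y ≈ 50.7 km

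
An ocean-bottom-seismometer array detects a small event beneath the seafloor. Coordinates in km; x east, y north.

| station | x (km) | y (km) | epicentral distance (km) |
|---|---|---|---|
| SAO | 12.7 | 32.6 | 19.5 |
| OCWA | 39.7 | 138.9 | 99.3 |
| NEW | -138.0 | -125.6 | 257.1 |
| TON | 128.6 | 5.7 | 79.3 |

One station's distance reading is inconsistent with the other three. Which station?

SAO

Solve using three stations at a time. Using OCWA, NEW, TON (subtract circle equations pairwise → linear system) gives (x, y) ≈ (57.7, 41.2).
Distances from that point to each station vs reported:
  SAO: calculated 45.8 vs reported 19.5 → residual 26.3 km
  OCWA: calculated 99.3 vs reported 99.3 → residual 0.0 km
  NEW: calculated 257.1 vs reported 257.1 → residual 0.0 km
  TON: calculated 79.3 vs reported 79.3 → residual 0.0 km
OCWA, NEW, TON are mutually consistent (residuals ≈ 0); SAO is off by 26.3 km.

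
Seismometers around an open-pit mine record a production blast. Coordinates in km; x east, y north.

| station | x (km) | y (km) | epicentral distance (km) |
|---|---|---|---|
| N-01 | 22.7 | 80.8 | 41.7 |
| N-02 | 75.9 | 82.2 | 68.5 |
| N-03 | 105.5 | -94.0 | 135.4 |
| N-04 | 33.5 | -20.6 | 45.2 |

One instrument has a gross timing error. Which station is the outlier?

N-01

Solve using three stations at a time. Using N-02, N-03, N-04 (subtract circle equations pairwise → linear system) gives (x, y) ≈ (39.5, 24.2).
Distances from that point to each station vs reported:
  N-01: calculated 59.0 vs reported 41.7 → residual 17.3 km
  N-02: calculated 68.5 vs reported 68.5 → residual 0.0 km
  N-03: calculated 135.4 vs reported 135.4 → residual 0.0 km
  N-04: calculated 45.2 vs reported 45.2 → residual 0.0 km
N-02, N-03, N-04 are mutually consistent (residuals ≈ 0); N-01 is off by 17.3 km.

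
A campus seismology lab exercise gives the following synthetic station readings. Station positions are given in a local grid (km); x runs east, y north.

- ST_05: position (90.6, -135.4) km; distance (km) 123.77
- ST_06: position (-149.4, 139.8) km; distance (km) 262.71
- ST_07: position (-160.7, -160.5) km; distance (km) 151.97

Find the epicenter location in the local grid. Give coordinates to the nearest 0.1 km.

x ≈ -25.2 km, y ≈ -91.7 km

Circle about each station: (x − 90.6)² + (y + 135.4)² = 123.77²; (x + 149.4)² + (y − 139.8)² = 262.71²; (x + 160.7)² + (y + 160.5)² = 151.97².
Subtracting pairs of circle equations eliminates x²+y² and gives linear equations (the radical axes):
-480.0 x + 550.4 y = -38374.65
-502.6 x − 50.2 y = 17267.35
Solving the 2×2 system: x ≈ -25.2, y ≈ -91.7 km.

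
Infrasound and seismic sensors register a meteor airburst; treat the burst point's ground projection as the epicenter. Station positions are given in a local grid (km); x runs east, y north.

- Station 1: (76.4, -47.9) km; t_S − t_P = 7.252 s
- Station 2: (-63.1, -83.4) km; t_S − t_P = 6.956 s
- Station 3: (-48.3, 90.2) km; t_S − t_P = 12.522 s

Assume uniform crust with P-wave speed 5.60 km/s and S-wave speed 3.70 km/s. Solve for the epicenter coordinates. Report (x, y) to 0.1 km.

(-2.1, -38.3)

Distance from S−P lag: d = Δt · v_P v_S / (v_P − v_S) = Δt · (5.60·3.70)/(5.60−3.70) ≈ 10.9053·Δt.
So d_Station 1 = 79.08, d_Station 2 = 75.86, d_Station 3 = 136.56 km.
Circle about each station: (x − 76.4)² + (y + 47.9)² = 79.08²; (x + 63.1)² + (y + 83.4)² = 75.86²; (x + 48.3)² + (y − 90.2)² = 136.56².
Subtracting the Station 1 equation from the Station 2 and Station 3 equations removes the quadratic terms:
-279.0 x − 71.0 y = 3304.71
-249.4 x + 276.2 y = -10057.43
Solving the 2×2 system: x ≈ -2.1, y ≈ -38.3 km.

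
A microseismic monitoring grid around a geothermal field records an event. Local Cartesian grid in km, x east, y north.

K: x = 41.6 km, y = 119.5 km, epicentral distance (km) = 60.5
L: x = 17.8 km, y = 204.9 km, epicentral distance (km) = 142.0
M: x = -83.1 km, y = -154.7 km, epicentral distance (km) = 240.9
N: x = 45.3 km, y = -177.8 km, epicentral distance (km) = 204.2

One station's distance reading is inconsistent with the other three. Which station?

N

Solve using three stations at a time. Using K, L, M (subtract circle equations pairwise → linear system) gives (x, y) ≈ (20.2, 62.9).
Distances from that point to each station vs reported:
  K: calculated 60.5 vs reported 60.5 → residual 0.0 km
  L: calculated 142.0 vs reported 142.0 → residual 0.0 km
  M: calculated 240.9 vs reported 240.9 → residual 0.0 km
  N: calculated 242.0 vs reported 204.2 → residual 37.8 km
K, L, M are mutually consistent (residuals ≈ 0); N is off by 37.8 km.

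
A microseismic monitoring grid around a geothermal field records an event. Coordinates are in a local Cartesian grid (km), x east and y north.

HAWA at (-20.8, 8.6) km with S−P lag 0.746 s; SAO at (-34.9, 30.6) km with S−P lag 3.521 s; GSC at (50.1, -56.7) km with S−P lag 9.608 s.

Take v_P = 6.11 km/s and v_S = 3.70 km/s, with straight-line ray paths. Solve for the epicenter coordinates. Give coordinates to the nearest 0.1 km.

(-18.2, 2.1)

Distance from S−P lag: d = Δt · v_P v_S / (v_P − v_S) = Δt · (6.11·3.70)/(6.11−3.70) ≈ 9.3805·Δt.
So d_HAWA = 7.00, d_SAO = 33.03, d_GSC = 90.13 km.
Circle about each station: (x + 20.8)² + (y − 8.6)² = 7.00²; (x + 34.9)² + (y − 30.6)² = 33.03²; (x − 50.1)² + (y + 56.7)² = 90.13².
Subtracting the HAWA equation from the SAO and GSC equations removes the quadratic terms:
-28.2 x + 44.0 y = 605.79
141.8 x − 130.6 y = -2856.12
Solving the 2×2 system: x ≈ -18.2, y ≈ 2.1 km.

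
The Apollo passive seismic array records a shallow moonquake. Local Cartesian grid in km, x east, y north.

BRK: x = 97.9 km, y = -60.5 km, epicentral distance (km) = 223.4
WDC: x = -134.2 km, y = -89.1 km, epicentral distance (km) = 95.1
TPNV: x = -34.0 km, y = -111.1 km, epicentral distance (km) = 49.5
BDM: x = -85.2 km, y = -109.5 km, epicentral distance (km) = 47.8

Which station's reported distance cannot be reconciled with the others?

BRK

Solve using three stations at a time. Using WDC, TPNV, BDM (subtract circle equations pairwise → linear system) gives (x, y) ≈ (-62.5, -151.6).
Distances from that point to each station vs reported:
  BRK: calculated 184.5 vs reported 223.4 → residual 38.9 km
  WDC: calculated 95.1 vs reported 95.1 → residual 0.0 km
  TPNV: calculated 49.5 vs reported 49.5 → residual 0.0 km
  BDM: calculated 47.8 vs reported 47.8 → residual 0.0 km
WDC, TPNV, BDM are mutually consistent (residuals ≈ 0); BRK is off by 38.9 km.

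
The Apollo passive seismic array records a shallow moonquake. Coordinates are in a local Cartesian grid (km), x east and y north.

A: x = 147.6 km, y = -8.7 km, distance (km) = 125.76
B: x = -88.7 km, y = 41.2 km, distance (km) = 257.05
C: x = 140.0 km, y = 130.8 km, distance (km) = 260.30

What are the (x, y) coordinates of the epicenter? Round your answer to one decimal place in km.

Circle about each station: (x − 147.6)² + (y + 8.7)² = 125.76²; (x + 88.7)² + (y − 41.2)² = 257.05²; (x − 140.0)² + (y − 130.8)² = 260.30².
Subtracting the A equation from the B and C equations removes the quadratic terms:
-472.6 x + 99.8 y = -62555.44
-15.2 x + 279.0 y = -37093.32
Solving the 2×2 system: x ≈ 105.5, y ≈ -127.2 km.
Check against A (with the unrounded x, y): √((x − 147.6)²+(y + 8.7)²) = 125.76 ≈ 125.76 km. ✓

(105.5, -127.2)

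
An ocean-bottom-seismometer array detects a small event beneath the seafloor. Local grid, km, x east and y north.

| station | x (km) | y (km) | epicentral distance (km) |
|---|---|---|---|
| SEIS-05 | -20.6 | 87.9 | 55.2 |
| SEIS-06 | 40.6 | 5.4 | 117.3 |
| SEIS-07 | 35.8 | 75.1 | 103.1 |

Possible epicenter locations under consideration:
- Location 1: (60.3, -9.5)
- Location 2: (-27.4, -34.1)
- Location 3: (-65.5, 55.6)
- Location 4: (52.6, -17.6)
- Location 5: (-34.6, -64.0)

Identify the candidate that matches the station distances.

Location 3

For each candidate, compare |candidate − station| to the reported distance:
Location 1: residuals SEIS-05 71.4, SEIS-06 92.6, SEIS-07 15.0 → max 92.6 km
Location 2: residuals SEIS-05 67.0, SEIS-06 38.7, SEIS-07 23.1 → max 67.0 km
Location 3: residuals SEIS-05 0.1, SEIS-06 0.1, SEIS-07 0.1 → max 0.1 km
Location 4: residuals SEIS-05 73.2, SEIS-06 91.4, SEIS-07 8.9 → max 91.4 km
Location 5: residuals SEIS-05 97.3, SEIS-06 15.0, SEIS-07 52.8 → max 97.3 km
Only Location 3 has all residuals ≈ 0.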